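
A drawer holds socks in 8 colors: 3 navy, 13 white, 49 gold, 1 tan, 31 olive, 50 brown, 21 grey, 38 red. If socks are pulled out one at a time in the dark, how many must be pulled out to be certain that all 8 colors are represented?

206

The hardest color to obtain is tan: we could draw every other sock first — 206 − 1 = 205 socks — without a single tan one.
The next draw must be tan, so 205 + 1 = 206.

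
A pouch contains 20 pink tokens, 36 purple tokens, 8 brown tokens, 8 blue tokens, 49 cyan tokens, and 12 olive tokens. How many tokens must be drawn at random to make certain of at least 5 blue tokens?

The worst case draws every non-blue token first: 20 + 36 + 8 + 49 + 12 = 125.
The next 5 draws are then forced to be blue, giving 125 + 5 = 130.

130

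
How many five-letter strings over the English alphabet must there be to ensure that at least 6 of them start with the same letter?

There are 26 possible first letters acting as pigeonholes.
With 26 × 5 = 130 five-letter strings over the English alphabet we could place exactly 5 in each, with no class reaching 6.
One more forces some class to hold 6, so 130 + 1 = 131.

131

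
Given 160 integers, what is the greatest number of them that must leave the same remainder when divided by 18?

9

If each of the 18 residue classes modulo 18 held at most 8, the total would be at most 18 × 8 = 144 < 160, a contradiction.
So at least one holds ⌈160/18⌉ = 9.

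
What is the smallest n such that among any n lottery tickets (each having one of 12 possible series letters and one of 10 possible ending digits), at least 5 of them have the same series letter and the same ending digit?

There are 12 × 10 = 120 (series letter, ending digit) combinations acting as pigeonholes.
With 120 × 4 = 480 lottery tickets we could place exactly 4 in each, with no (series letter, ending digit) pair reaching 5.
One more forces some (series letter, ending digit) pair to hold 5, so 480 + 1 = 481.

481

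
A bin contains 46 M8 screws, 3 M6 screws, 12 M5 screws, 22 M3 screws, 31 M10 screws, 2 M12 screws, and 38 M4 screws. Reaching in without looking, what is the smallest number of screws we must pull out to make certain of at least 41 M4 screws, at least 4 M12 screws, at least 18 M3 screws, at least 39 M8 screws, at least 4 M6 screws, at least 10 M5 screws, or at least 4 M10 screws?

The worst case stops just short of every target: 38 M8, 3 M6, 9 M5, 17 M3, 3 M10, all 2 M12, all 38 M4 — 38 + 3 + 9 + 17 + 3 + 2 + 38 = 110 screws.
One more screw must push some size to its target, so 110 + 1 = 111.

111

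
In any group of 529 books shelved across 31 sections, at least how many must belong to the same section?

18

The 529 books fall into 31 sections.
If each of the 31 sections held at most 17, the total would be at most 31 × 17 = 527 < 529, a contradiction.
So at least one holds ⌈529/31⌉ = 18.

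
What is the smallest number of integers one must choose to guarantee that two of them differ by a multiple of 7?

Two integers differ by a multiple of 7 exactly when they share a remainder mod 7.
There are 7 residue classes mod 7, so 7 integers can all lie in distinct classes.
One more integer must repeat a residue, giving a difference divisible by 7. So n = 7 + 1 = 8.

8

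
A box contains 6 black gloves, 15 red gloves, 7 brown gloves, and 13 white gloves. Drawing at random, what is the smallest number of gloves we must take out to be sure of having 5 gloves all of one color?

17

The worst case takes 4 gloves of each color without reaching 5 of any: 4 × 4 = 16.
The next glove must bring some color to 5, so 16 + 1 = 17.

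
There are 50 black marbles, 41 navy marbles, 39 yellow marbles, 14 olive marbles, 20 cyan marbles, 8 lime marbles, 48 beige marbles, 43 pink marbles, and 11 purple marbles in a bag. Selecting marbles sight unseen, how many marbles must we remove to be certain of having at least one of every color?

267

The hardest color to obtain is lime: we could draw every other marble first — 274 − 8 = 266 marbles — without a single lime one.
The next draw must be lime, so 266 + 1 = 267.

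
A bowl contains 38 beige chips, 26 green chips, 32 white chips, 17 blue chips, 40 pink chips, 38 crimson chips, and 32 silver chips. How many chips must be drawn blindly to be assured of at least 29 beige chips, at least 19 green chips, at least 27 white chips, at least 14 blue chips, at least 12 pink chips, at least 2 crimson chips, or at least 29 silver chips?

The worst case stops just short of every target: 28 beige, 18 green, 26 white, 13 blue, 11 pink, 1 crimson, 28 silver — 28 + 18 + 26 + 13 + 11 + 1 + 28 = 125 chips.
One more chip must push some color to its target, so 125 + 1 = 126.

126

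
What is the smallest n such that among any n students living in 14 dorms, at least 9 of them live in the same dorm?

There are 14 dorms acting as pigeonholes.
With 14 × 8 = 112 students we could place exactly 8 in each, with no class reaching 9.
One more forces some class to hold 9, so 112 + 1 = 113.

113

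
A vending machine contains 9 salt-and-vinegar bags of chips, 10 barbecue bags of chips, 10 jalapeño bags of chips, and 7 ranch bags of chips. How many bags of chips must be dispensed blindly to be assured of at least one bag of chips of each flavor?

30

The hardest flavor to obtain is ranch: we could draw every other bag of chips first — 36 − 7 = 29 bags of chips — without a single ranch one.
The next draw must be ranch, so 29 + 1 = 30.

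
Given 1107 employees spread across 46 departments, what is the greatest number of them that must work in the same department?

25

The 1107 employees fall into 46 departments.
If each of the 46 departments held at most 24, the total would be at most 46 × 24 = 1104 < 1107, a contradiction.
So at least one holds ⌈1107/46⌉ = 25.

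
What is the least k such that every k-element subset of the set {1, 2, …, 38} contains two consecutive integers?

Partition {1, …, 38} into 19 pairs: {1,2}, {3,4}, …, {37,38}.
Choosing 19 integers — say the 19 even numbers 2, 4, …, 38 — takes one from each pair and avoids the property.
Choosing 20 forces two into the same pair by pigeonhole, and those are consecutive. So 20.

20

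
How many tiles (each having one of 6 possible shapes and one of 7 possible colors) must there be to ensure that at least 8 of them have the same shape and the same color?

There are 6 × 7 = 42 (shape, color) combinations acting as pigeonholes.
With 42 × 7 = 294 tiles we could place exactly 7 in each, with no (shape, color) pair reaching 8.
One more forces some (shape, color) pair to hold 8, so 294 + 1 = 295.

295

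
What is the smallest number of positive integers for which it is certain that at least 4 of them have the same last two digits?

There are 100 possible two-digit endings acting as pigeonholes.
With 100 × 3 = 300 positive integers we could place exactly 3 in each, with no class reaching 4.
One more forces some class to hold 4, so 300 + 1 = 301.

301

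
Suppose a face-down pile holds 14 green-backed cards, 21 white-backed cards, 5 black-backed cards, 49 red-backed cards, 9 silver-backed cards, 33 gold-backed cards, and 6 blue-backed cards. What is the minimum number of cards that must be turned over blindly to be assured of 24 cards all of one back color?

102

Treat the 7 back colors as pigeonholes.
In the worst case we take at most 23 of each back color, but all 14 green-backed, all 21 white-backed, all 5 black-backed, all 9 silver-backed, and all 6 blue-backed (fewer than 23), giving 14 + 21 + 5 + 23 + 9 + 23 + 6 = 101.
One more card then forces some back color to 24, so 101 + 1 = 102.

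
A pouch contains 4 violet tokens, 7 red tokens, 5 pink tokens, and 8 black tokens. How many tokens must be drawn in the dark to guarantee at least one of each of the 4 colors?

21

The hardest color to obtain is violet: we could draw every other token first — 24 − 4 = 20 tokens — without a single violet one.
The next draw must be violet, so 20 + 1 = 21.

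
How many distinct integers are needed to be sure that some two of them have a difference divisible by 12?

13

Two integers differ by a multiple of 12 exactly when they share a remainder mod 12.
There are 12 residue classes mod 12, so 12 integers can all lie in distinct classes.
One more integer must repeat a residue, giving a difference divisible by 12. So n = 12 + 1 = 13.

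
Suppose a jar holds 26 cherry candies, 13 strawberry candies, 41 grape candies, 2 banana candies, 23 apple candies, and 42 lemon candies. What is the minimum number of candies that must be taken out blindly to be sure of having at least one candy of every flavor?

The hardest flavor to obtain is banana: we could draw every other candy first — 147 − 2 = 145 candies — without a single banana one.
The next draw must be banana, so 145 + 1 = 146.

146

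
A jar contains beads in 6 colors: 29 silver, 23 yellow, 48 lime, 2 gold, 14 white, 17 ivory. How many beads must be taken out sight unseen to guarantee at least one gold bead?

132

The worst case draws every non-gold bead first: 29 + 23 + 48 + 14 + 17 = 131.
The next draw is then forced to be gold, giving 131 + 1 = 132.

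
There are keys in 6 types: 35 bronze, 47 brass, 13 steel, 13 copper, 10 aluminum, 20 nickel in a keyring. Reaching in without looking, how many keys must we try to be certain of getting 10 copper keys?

135

The worst case draws every non-copper key first: 35 + 47 + 13 + 10 + 20 = 125.
The next 10 draws are then forced to be copper, giving 125 + 10 = 135.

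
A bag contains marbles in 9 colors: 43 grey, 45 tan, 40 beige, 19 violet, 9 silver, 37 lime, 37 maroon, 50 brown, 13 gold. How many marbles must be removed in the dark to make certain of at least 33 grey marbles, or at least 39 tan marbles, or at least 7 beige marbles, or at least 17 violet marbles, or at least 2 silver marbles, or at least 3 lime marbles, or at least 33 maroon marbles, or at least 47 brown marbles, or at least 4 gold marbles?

The worst case stops just short of every target: 32 grey, 38 tan, 6 beige, 16 violet, 1 silver, 2 lime, 32 maroon, 46 brown, 3 gold — 32 + 38 + 6 + 16 + 1 + 2 + 32 + 46 + 3 = 176 marbles.
One more marble must push some color to its target, so 176 + 1 = 177.

177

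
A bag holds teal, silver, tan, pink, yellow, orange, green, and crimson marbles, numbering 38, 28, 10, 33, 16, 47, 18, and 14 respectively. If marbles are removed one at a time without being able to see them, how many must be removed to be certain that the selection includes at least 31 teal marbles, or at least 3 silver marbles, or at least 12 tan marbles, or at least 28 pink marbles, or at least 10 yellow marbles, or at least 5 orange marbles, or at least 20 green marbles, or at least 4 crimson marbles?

The worst case stops just short of every target: 30 teal, 2 silver, all 10 tan, 27 pink, 9 yellow, 4 orange, all 18 green, 3 crimson — 30 + 2 + 10 + 27 + 9 + 4 + 18 + 3 = 103 marbles.
One more marble must push some color to its target, so 103 + 1 = 104.

104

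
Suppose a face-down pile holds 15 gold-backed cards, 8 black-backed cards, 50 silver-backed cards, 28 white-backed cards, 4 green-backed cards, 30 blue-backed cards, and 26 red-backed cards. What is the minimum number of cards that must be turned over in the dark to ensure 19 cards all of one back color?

In the worst case we take at most 18 of each back color, but all 15 gold-backed, all 8 black-backed, and all 4 green-backed (fewer than 18), giving 15 + 8 + 18 + 18 + 4 + 18 + 18 = 99.
One more card then forces some back color to 19, so 99 + 1 = 100.

100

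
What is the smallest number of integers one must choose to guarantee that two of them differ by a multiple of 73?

Use the pigeonhole principle on residue classes: two integers differ by a multiple of 73 exactly when they share a remainder mod 73.
There are 73 residue classes mod 73, so 73 integers can all lie in distinct classes.
One more integer must repeat a residue, giving a difference divisible by 73. So n = 73 + 1 = 74.

74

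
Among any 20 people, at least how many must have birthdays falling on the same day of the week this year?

3

There are 7 days of the week, which serve as the pigeonholes.
If each of the 7 days of the week held at most 2, the total would be at most 7 × 2 = 14 < 20, a contradiction.
So at least one holds ⌈20/7⌉ = 3.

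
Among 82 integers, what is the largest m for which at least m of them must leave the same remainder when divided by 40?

The 82 integers fall into 40 residue classes modulo 40.
If each of the 40 residue classes modulo 40 held at most 2, the total would be at most 40 × 2 = 80 < 82, a contradiction.
So at least one holds ⌈82/40⌉ = 3.

3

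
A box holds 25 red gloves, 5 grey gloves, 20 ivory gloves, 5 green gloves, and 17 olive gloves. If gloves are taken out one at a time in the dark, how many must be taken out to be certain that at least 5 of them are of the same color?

21

The worst case takes 4 gloves of each color without reaching 5 of any: 5 × 4 = 20.
The next glove must bring some color to 5, so 20 + 1 = 21.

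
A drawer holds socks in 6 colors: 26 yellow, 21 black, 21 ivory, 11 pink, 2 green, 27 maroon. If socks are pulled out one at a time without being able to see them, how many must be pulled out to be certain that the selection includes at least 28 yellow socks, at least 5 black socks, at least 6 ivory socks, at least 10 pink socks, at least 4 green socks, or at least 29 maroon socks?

The worst case stops just short of every target: all 26 yellow, 4 black, 5 ivory, 9 pink, all 2 green, all 27 maroon — 26 + 4 + 5 + 9 + 2 + 27 = 73 socks.
One more sock must push some color to its target, so 73 + 1 = 74.

74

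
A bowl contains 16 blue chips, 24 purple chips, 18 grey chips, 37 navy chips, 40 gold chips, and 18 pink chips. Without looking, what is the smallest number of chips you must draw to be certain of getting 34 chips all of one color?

In the worst case we take at most 33 of each color, but all 16 blue, all 24 purple, all 18 grey, and all 18 pink (fewer than 33), giving 16 + 24 + 18 + 33 + 33 + 18 = 142.
One more chip then forces some color to 34, so 142 + 1 = 143.

143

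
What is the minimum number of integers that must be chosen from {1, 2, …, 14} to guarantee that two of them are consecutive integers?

Partition {1, …, 14} into 7 pairs: {1,2}, {3,4}, …, {13,14}.
Choosing 7 integers — say the 7 even numbers 2, 4, …, 14 — takes one from each pair and avoids the property.
Choosing 8 forces two into the same pair by pigeonhole, and those are consecutive. So 8.

8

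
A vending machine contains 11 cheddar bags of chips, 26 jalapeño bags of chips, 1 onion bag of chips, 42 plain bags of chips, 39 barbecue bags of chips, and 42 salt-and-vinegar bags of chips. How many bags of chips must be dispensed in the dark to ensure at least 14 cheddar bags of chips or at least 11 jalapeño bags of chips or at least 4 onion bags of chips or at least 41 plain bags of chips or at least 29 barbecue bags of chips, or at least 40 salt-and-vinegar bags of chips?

130

The worst case stops just short of every target: all 11 cheddar, 10 jalapeño, all 1 onion, 40 plain, 28 barbecue, 39 salt-and-vinegar — 11 + 10 + 1 + 40 + 28 + 39 = 129 bags of chips.
One more bag of chips must push some flavor to its target, so 129 + 1 = 130.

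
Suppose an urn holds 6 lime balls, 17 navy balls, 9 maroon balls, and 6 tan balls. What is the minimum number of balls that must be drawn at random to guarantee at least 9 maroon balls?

38

The worst case draws every non-maroon ball first: 6 + 17 + 6 = 29.
The next 9 draws are then forced to be maroon, giving 29 + 9 = 38.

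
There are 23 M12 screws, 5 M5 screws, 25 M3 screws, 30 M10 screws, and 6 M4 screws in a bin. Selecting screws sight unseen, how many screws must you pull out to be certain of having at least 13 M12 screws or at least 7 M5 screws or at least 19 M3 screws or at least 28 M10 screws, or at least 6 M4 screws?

The worst case stops just short of every target: 12 M12, all 5 M5, 18 M3, 27 M10, 5 M4 — 12 + 5 + 18 + 27 + 5 = 67 screws.
One more screw must push some size to its target, so 67 + 1 = 68.

68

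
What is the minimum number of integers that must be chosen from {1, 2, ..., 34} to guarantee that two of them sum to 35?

Partition {1, …, 34} into 17 pairs: {1,34}, {2,33}, …, {17,18}.
Choosing 17 integers — say the integers 1 through 17 — takes one from each pair and avoids the property.
Choosing 18 forces two into the same pair by pigeonhole, and those sum to 35. So 18.

18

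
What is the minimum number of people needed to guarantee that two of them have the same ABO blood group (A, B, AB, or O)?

There are 4 ABO blood groups acting as pigeonholes.
With 4 people we could place one in each, avoiding any repeat.
One more forces some class to hold 2, so 4 + 1 = 5.

5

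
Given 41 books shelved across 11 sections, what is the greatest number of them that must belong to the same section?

4

If each of the 11 sections held at most 3, the total would be at most 11 × 3 = 33 < 41, a contradiction.
So at least one holds ⌈41/11⌉ = 4.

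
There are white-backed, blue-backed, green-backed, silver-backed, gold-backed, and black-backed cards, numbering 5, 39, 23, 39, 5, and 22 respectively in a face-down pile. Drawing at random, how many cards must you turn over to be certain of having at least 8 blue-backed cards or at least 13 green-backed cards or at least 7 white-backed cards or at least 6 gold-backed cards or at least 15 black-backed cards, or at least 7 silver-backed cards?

50

Each of the 6 back colors has its own threshold; avoid all of them simultaneously.
The worst case stops just short of every target: all 5 white-backed, 7 blue-backed, 12 green-backed, 6 silver-backed, 5 gold-backed, 14 black-backed — 5 + 7 + 12 + 6 + 5 + 14 = 49 cards.
One more card must push some back color to its target, so 49 + 1 = 50.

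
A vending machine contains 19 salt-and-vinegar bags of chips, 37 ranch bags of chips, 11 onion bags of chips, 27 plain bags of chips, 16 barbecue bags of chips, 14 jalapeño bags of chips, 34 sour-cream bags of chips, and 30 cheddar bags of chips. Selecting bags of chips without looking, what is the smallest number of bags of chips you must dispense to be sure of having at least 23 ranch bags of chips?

To avoid ranch bags of chips as long as possible, exhaust the other 7 flavors first.
The worst case draws every non-ranch bag of chips first: 19 + 11 + 27 + 16 + 14 + 34 + 30 = 151.
The next 23 draws are then forced to be ranch, giving 151 + 23 = 174.

174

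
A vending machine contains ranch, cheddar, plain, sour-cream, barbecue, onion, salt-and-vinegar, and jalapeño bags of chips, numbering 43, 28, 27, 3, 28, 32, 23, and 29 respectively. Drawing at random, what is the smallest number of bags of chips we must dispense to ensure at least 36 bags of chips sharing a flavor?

In the worst case we take at most 35 of each flavor, but all 28 cheddar, all 27 plain, all 3 sour-cream, all 28 barbecue, all 32 onion, all 23 salt-and-vinegar, and all 29 jalapeño (fewer than 35), giving 35 + 28 + 27 + 3 + 28 + 32 + 23 + 29 = 205.
One more bag of chips then forces some flavor to 36, so 205 + 1 = 206.

206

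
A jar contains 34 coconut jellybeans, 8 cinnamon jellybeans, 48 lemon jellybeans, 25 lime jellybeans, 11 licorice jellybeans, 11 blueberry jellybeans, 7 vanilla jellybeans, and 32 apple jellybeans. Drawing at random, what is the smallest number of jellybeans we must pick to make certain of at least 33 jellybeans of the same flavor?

159

Treat the 8 flavors as pigeonholes.
In the worst case we take at most 32 of each flavor, but all 8 cinnamon, all 25 lime, all 11 licorice, all 11 blueberry, and all 7 vanilla (fewer than 32), giving 32 + 8 + 32 + 25 + 11 + 11 + 7 + 32 = 158.
One more jellybean then forces some flavor to 33, so 158 + 1 = 159.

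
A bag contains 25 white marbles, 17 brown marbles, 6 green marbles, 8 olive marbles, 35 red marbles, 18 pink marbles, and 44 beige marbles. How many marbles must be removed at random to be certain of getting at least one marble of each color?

The hardest color to obtain is green: we could draw every other marble first — 153 − 6 = 147 marbles — without a single green one.
The next draw must be green, so 147 + 1 = 148.

148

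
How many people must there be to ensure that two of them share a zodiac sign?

13

There are 12 zodiac signs acting as pigeonholes.
With 12 people we could place one in each, avoiding any repeat.
One more forces some class to hold 2, so 12 + 1 = 13.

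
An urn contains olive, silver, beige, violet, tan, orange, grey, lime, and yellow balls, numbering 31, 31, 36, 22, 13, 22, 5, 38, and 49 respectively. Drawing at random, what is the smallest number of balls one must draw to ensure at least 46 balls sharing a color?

In the worst case we take at most 45 of each color, but all 31 olive, all 31 silver, all 36 beige, all 22 violet, all 13 tan, all 22 orange, all 5 grey, and all 38 lime (fewer than 45), giving 31 + 31 + 36 + 22 + 13 + 22 + 5 + 38 + 45 = 243.
One more ball then forces some color to 46, so 243 + 1 = 244.

244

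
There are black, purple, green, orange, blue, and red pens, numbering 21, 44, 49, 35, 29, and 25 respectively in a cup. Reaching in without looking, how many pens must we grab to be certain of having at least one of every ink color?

The hardest ink color to obtain is black: we could draw every other pen first — 203 − 21 = 182 pens — without a single black one.
The next draw must be black, so 182 + 1 = 183.

183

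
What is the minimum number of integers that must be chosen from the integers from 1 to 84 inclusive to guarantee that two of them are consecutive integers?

43

Partition {1, …, 84} into 42 pairs: {1,2}, {3,4}, …, {83,84}.
Choosing 42 integers — say the 42 even numbers 2, 4, …, 84 — takes one from each pair and avoids the property.
Choosing 43 forces two into the same pair by pigeonhole, and those are consecutive. So 43.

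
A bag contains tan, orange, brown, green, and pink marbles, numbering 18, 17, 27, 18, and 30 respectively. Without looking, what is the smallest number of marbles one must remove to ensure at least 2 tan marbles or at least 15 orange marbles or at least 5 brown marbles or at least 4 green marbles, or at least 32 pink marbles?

The worst case stops just short of every target: 1 tan, 14 orange, 4 brown, 3 green, all 30 pink — 1 + 14 + 4 + 3 + 30 = 52 marbles.
One more marble must push some color to its target, so 52 + 1 = 53.

53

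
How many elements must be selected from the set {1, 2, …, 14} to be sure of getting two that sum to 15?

Partition {1, …, 14} into 7 pairs: {1,14}, {2,13}, …, {7,8}.
Choosing 7 integers — say the integers 1 through 7 — takes one from each pair and avoids the property.
Choosing 8 forces two into the same pair by pigeonhole, and those sum to 15. So 8.

8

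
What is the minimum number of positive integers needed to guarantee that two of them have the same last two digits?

There are 100 possible two-digit endings acting as pigeonholes.
With 100 positive integers we could place one in each, avoiding any repeat.
One more forces some class to hold 2, so 100 + 1 = 101.

101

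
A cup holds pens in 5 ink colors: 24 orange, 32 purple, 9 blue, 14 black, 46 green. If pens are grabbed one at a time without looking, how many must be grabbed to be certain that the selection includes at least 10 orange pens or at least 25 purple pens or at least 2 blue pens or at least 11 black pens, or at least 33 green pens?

Each of the 5 ink colors has its own threshold; avoid all of them simultaneously.
The worst case stops just short of every target: 9 orange, 24 purple, 1 blue, 10 black, 32 green — 9 + 24 + 1 + 10 + 32 = 76 pens.
One more pen must push some ink color to its target, so 76 + 1 = 77.

77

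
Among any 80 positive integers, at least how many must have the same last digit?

There are 10 possible last digits, which serve as the pigeonholes.
If each of the 10 possible last digits held at most 7, the total would be at most 10 × 7 = 70 < 80, a contradiction.
So at least one holds ⌈80/10⌉ = 8.

8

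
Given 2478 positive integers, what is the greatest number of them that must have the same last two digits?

25

There are 100 possible two-digit endings, which serve as the pigeonholes.
If each of the 100 possible two-digit endings held at most 24, the total would be at most 100 × 24 = 2400 < 2478, a contradiction.
So at least one holds ⌈2478/100⌉ = 25.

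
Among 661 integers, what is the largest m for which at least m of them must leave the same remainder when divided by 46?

15

If each of the 46 residue classes modulo 46 held at most 14, the total would be at most 46 × 14 = 644 < 661, a contradiction.
So at least one holds ⌈661/46⌉ = 15.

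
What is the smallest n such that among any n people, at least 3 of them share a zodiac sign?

There are 12 zodiac signs acting as pigeonholes.
With 12 × 2 = 24 people we could place exactly 2 in each, with no class reaching 3.
One more forces some class to hold 3, so 24 + 1 = 25.

25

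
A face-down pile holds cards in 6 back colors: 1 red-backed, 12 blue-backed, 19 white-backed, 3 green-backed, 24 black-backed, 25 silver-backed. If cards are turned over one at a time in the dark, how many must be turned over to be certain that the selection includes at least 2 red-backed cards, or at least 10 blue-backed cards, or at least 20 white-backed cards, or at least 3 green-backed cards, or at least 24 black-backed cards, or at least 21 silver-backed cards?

Each of the 6 back colors has its own threshold; avoid all of them simultaneously.
The worst case stops just short of every target: 1 red-backed, 9 blue-backed, 19 white-backed, 2 green-backed, 23 black-backed, 20 silver-backed — 1 + 9 + 19 + 2 + 23 + 20 = 74 cards.
One more card must push some back color to its target, so 74 + 1 = 75.

75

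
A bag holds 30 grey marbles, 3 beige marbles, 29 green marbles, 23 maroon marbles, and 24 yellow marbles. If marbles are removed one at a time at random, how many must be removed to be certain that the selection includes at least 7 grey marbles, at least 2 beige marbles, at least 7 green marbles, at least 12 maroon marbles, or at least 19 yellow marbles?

43

The worst case stops just short of every target: 6 grey, 1 beige, 6 green, 11 maroon, 18 yellow — 6 + 1 + 6 + 11 + 18 = 42 marbles.
One more marble must push some color to its target, so 42 + 1 = 43.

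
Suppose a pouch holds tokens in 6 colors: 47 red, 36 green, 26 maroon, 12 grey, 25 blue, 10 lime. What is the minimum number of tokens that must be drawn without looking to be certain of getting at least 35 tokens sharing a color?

Treat the 6 colors as pigeonholes.
In the worst case we take at most 34 of each color, but all 26 maroon, all 12 grey, all 25 blue, and all 10 lime (fewer than 34), giving 34 + 34 + 26 + 12 + 25 + 10 = 141.
One more token then forces some color to 35, so 141 + 1 = 142.

142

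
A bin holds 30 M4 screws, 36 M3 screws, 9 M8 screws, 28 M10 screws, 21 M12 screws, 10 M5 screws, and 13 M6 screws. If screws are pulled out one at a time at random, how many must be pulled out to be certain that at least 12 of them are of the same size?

75

In the worst case we take at most 11 of each size, but all 9 M8 and all 10 M5 (fewer than 11), giving 11 + 11 + 9 + 11 + 11 + 10 + 11 = 74.
One more screw then forces some size to 12, so 74 + 1 = 75.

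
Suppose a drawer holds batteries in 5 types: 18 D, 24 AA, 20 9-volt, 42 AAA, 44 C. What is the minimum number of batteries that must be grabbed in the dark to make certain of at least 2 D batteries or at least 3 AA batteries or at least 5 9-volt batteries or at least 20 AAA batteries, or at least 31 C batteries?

57

The worst case stops just short of every target: 1 D, 2 AA, 4 9-volt, 19 AAA, 30 C — 1 + 2 + 4 + 19 + 30 = 56 batteries.
One more battery must push some type to its target, so 56 + 1 = 57.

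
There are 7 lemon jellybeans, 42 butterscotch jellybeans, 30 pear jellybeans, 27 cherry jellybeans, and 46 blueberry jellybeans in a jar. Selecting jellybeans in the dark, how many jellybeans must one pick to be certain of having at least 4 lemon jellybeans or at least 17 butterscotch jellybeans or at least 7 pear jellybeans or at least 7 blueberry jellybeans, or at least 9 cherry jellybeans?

40

The worst case stops just short of every target: 3 lemon, 16 butterscotch, 6 pear, 8 cherry, 6 blueberry — 3 + 16 + 6 + 8 + 6 = 39 jellybeans.
One more jellybean must push some flavor to its target, so 39 + 1 = 40.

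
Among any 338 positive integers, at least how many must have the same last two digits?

If each of the 100 possible two-digit endings held at most 3, the total would be at most 100 × 3 = 300 < 338, a contradiction.
So at least one holds ⌈338/100⌉ = 4.

4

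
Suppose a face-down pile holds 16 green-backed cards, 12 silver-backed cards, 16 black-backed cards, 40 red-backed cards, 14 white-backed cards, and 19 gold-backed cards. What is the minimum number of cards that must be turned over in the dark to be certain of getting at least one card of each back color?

106

The hardest back color to obtain is silver-backed: we could draw every other card first — 117 − 12 = 105 cards — without a single silver-backed one.
The next draw must be silver-backed, so 105 + 1 = 106.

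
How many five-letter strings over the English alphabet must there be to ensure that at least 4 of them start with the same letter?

79

There are 26 possible first letters acting as pigeonholes.
With 26 × 3 = 78 five-letter strings over the English alphabet we could place exactly 3 in each, with no class reaching 4.
One more forces some class to hold 4, so 78 + 1 = 79.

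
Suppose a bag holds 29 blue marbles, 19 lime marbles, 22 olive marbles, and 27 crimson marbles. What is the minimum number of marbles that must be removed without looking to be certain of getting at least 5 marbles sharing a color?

The worst case takes 4 marbles of each color without reaching 5 of any: 4 × 4 = 16.
The next marble must bring some color to 5, so 16 + 1 = 17.

17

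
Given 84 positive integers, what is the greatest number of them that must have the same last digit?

9

There are 10 possible last digits, which serve as the pigeonholes.
If each of the 10 possible last digits held at most 8, the total would be at most 10 × 8 = 80 < 84, a contradiction.
So at least one holds ⌈84/10⌉ = 9.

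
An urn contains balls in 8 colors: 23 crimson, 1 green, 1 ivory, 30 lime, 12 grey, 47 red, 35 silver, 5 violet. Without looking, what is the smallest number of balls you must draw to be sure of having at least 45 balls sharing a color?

152

In the worst case we take at most 44 of each color, but all 23 crimson, all 1 green, all 1 ivory, all 30 lime, all 12 grey, all 35 silver, and all 5 violet (fewer than 44), giving 23 + 1 + 1 + 30 + 12 + 44 + 35 + 5 = 151.
One more ball then forces some color to 45, so 151 + 1 = 152.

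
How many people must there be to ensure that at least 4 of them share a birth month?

There are 12 months of the year acting as pigeonholes.
With 12 × 3 = 36 people we could place exactly 3 in each, with no class reaching 4.
One more forces some class to hold 4, so 36 + 1 = 37.

37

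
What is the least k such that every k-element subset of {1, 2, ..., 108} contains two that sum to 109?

Partition {1, …, 108} into 54 pairs: {1,108}, {2,107}, …, {54,55}.
Choosing 54 integers — say the integers 1 through 54 — takes one from each pair and avoids the property.
Choosing 55 forces two into the same pair by pigeonhole, and those sum to 109. So 55.

55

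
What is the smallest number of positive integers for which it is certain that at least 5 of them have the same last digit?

There are 10 possible last digits acting as pigeonholes.
With 10 × 4 = 40 positive integers we could place exactly 4 in each, with no class reaching 5.
One more forces some class to hold 5, so 40 + 1 = 41.

41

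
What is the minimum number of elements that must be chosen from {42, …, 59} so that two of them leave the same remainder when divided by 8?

Group the integers by remainder mod 8; there are 8 residue classes, each nonempty in this range.
Choosing one from each class (8 integers) avoids any shared remainder.
One more choice must repeat a class, so two differ by a multiple of 8. Hence 8 + 1 = 9.

9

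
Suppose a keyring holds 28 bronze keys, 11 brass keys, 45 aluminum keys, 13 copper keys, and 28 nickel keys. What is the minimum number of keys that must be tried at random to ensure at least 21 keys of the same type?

Treat the 5 types as pigeonholes.
In the worst case we take at most 20 of each type, but all 11 brass and all 13 copper (fewer than 20), giving 20 + 11 + 20 + 13 + 20 = 84.
One more key then forces some type to 21, so 84 + 1 = 85.

85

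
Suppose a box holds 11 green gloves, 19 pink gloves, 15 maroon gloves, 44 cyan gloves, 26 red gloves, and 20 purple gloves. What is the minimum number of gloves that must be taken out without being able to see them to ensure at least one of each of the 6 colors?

125

The hardest color to obtain is green: we could draw every other glove first — 135 − 11 = 124 gloves — without a single green one.
The next draw must be green, so 124 + 1 = 125.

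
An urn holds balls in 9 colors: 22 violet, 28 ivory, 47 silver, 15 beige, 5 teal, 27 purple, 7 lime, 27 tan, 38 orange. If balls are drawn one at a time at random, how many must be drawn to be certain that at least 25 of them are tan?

214

The worst case draws every non-tan ball first: 22 + 28 + 47 + 15 + 5 + 27 + 7 + 38 = 189.
The next 25 draws are then forced to be tan, giving 189 + 25 = 214.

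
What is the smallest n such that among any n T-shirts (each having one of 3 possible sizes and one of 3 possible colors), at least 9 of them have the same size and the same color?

There are 3 × 3 = 9 (size, color) combinations acting as pigeonholes.
With 9 × 8 = 72 T-shirts we could place exactly 8 in each, with no (size, color) pair reaching 9.
One more forces some (size, color) pair to hold 9, so 72 + 1 = 73.

73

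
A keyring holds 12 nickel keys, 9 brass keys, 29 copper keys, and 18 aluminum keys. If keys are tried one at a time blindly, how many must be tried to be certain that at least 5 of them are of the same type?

17

The worst case takes 4 keys of each type without reaching 5 of any: 4 × 4 = 16.
The next key must bring some type to 5, so 16 + 1 = 17.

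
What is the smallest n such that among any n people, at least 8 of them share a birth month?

There are 12 months of the year acting as pigeonholes.
With 12 × 7 = 84 people we could place exactly 7 in each, with no class reaching 8.
One more forces some class to hold 8, so 84 + 1 = 85.

85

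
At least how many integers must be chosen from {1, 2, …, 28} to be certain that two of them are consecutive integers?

Partition {1, …, 28} into 14 pairs: {1,2}, {3,4}, …, {27,28}.
Choosing 14 integers — say the 14 even numbers 2, 4, …, 28 — takes one from each pair and avoids the property.
Choosing 15 forces two into the same pair by pigeonhole, and those are consecutive. So 15.

15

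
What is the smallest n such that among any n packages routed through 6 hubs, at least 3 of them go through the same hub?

There are 6 hubs acting as pigeonholes.
With 6 × 2 = 12 packages we could place exactly 2 in each, with no class reaching 3.
One more forces some class to hold 3, so 12 + 1 = 13.

13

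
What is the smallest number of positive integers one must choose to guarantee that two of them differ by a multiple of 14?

15

Two integers differ by a multiple of 14 exactly when they share a remainder mod 14.
There are 14 residue classes mod 14, so 14 integers can all lie in distinct classes.
One more integer must repeat a residue, giving a difference divisible by 14. So n = 14 + 1 = 15.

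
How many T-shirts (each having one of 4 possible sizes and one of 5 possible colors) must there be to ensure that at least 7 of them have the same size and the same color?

121

There are 4 × 5 = 20 (size, color) combinations acting as pigeonholes.
With 20 × 6 = 120 T-shirts we could place exactly 6 in each, with no (size, color) pair reaching 7.
One more forces some (size, color) pair to hold 7, so 120 + 1 = 121.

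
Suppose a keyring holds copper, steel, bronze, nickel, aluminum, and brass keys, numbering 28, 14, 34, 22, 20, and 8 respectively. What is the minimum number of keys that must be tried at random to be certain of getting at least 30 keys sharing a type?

In the worst case we take at most 29 of each type, but all 28 copper, all 14 steel, all 22 nickel, all 20 aluminum, and all 8 brass (fewer than 29), giving 28 + 14 + 29 + 22 + 20 + 8 = 121.
One more key then forces some type to 30, so 121 + 1 = 122.

122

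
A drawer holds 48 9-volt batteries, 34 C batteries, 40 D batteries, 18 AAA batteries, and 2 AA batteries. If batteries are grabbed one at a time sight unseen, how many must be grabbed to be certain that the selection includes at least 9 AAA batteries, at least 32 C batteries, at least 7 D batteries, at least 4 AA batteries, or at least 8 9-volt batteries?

55

The worst case stops just short of every target: 7 9-volt, 31 C, 6 D, 8 AAA, all 2 AA — 7 + 31 + 6 + 8 + 2 = 54 batteries.
One more battery must push some type to its target, so 54 + 1 = 55.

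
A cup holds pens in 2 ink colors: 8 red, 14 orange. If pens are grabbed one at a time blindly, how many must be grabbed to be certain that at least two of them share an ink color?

The worst case takes 1 pen of each ink color without reaching 2 of any: 2 × 1 = 2.
The next pen must bring some ink color to 2, so 2 + 1 = 3.

3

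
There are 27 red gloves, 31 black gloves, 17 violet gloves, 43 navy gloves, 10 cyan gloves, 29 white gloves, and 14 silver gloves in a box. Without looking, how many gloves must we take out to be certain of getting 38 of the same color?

In the worst case we take at most 37 of each color, but all 27 red, all 31 black, all 17 violet, all 10 cyan, all 29 white, and all 14 silver (fewer than 37), giving 27 + 31 + 17 + 37 + 10 + 29 + 14 = 165.
One more glove then forces some color to 38, so 165 + 1 = 166.

166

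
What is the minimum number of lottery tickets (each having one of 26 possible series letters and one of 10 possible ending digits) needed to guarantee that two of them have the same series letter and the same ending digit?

261

There are 26 × 10 = 260 (series letter, ending digit) combinations acting as pigeonholes.
With 260 lottery tickets we could place one in each, avoiding any repeat.
One more forces some (series letter, ending digit) pair to hold 2, so 260 + 1 = 261.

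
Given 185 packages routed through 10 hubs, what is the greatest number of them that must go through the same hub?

19

The 185 packages fall into 10 hubs.
If each of the 10 hubs held at most 18, the total would be at most 10 × 18 = 180 < 185, a contradiction.
So at least one holds ⌈185/10⌉ = 19.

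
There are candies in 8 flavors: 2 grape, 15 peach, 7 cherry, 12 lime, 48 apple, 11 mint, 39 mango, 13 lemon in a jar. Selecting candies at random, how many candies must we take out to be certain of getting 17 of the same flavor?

In the worst case we take at most 16 of each flavor, but all 2 grape, all 15 peach, all 7 cherry, all 12 lime, all 11 mint, and all 13 lemon (fewer than 16), giving 2 + 15 + 7 + 12 + 16 + 11 + 16 + 13 = 92.
One more candy then forces some flavor to 17, so 92 + 1 = 93.

93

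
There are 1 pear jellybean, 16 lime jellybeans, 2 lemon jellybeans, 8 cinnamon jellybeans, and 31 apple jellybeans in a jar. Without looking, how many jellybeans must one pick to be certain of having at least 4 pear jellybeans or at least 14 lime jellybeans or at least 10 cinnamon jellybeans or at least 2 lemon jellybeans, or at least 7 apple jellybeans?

The worst case stops just short of every target: all 1 pear, 13 lime, 1 lemon, all 8 cinnamon, 6 apple — 1 + 13 + 1 + 8 + 6 = 29 jellybeans.
One more jellybean must push some flavor to its target, so 29 + 1 = 30.

30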